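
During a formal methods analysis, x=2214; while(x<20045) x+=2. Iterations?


Step 1: x goes from 2214 toward 20045 by 2; the body runs while x<20045, so iterations = ceil((bound-start)/step)
Step 2: Distance=17831
Step 3: ceil(17831/2)=8916

8916


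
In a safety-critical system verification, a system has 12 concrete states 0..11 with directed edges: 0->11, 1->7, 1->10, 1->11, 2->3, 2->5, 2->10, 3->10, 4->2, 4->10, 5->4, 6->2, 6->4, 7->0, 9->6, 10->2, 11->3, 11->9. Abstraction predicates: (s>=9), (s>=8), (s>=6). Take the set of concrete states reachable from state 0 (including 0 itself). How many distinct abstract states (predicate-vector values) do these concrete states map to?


BFS from 0:
Concrete reachable: {0, 2, 3, 4, 5, 6, 9, 10, 11}
Abstract via predicates (s>=9), (s>=8), (s>=6):
  (0,0,0) <- {0, 2, 3, 4, 5}
  (0,0,1) <- {6}
  (1,1,1) <- {9, 10, 11}
Distinct abstract states = 3

3


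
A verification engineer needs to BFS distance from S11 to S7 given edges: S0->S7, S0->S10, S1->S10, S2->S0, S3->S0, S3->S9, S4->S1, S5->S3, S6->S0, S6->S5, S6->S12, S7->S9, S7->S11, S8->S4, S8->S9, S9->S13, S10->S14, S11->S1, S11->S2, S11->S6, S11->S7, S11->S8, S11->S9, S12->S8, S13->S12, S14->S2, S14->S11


BFS layer-by-layer from S11:
  dist 0: {S11}
  dist 1: {S1, S2, S6, S7, S8, S9}
  -> S7 reached at distance 1
Shortest path length = 1

1


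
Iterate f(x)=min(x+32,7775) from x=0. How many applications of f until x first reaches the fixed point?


Step 1: x=0, cap=7775, increment=32
Step 2: x grows by 32 each step until capped at 7775; fixed point is x=7775
Step 3: iterations = ceil(7775/32) = 243

243


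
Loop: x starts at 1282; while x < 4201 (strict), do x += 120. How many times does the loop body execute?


Step 1: x goes from 1282 toward 4201 by 120; the body runs while x<4201, so iterations = ceil((bound-start)/step)
Step 2: Distance=2919
Step 3: ceil(2919/120)=25

25


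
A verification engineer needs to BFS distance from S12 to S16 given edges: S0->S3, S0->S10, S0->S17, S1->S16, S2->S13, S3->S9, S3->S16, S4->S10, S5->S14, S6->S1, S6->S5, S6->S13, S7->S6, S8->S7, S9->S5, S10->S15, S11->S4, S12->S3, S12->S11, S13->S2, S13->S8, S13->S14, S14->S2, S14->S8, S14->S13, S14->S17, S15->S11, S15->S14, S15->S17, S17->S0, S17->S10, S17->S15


BFS layer-by-layer from S12:
  dist 0: {S12}
  dist 1: {S3, S11}
  dist 2: {S4, S9, S16}
  -> S16 reached at distance 2
Shortest path length = 2

2


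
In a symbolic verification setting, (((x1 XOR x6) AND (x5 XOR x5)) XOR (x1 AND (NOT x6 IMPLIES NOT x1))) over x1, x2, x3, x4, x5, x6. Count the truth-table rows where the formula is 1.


Formula: (((x1 XOR x6) AND (x5 XOR x5)) XOR (x1 AND (NOT x6 IMPLIES NOT x1))) over 6 vars (64 rows)
Evaluate each row (x1, x2, x3, x4, x5, x6 as bits, MSB first):
  row 0 [000000]: (((0 XOR 0) AND (0 XOR 0)) XOR (0 AND (NOT 0 IMPLIES NOT 0))) -> 0
  row 1 [000001]: (((0 XOR 1) AND (0 XOR 0)) XOR (0 AND (NOT 1 IMPLIES NOT 0))) -> 0
  row 2 [000010]: (((0 XOR 0) AND (1 XOR 1)) XOR (0 AND (NOT 0 IMPLIES NOT 0))) -> 0
  row 3 [000011]: (((0 XOR 1) AND (1 XOR 1)) XOR (0 AND (NOT 1 IMPLIES NOT 0))) -> 0
  row 4 [000100]: (((0 XOR 0) AND (0 XOR 0)) XOR (0 AND (NOT 0 IMPLIES NOT 0))) -> 0
  (every remaining row is evaluated the same way; all 64 results are listed next)
Full result column, 8 rows per line (x1,x2,x3 fixed per line; x4,x5,x6 runs 000..111 left to right):
  rows 0-7 [x1,x2,x3=000]: 00000000  (ones: 0)
  rows 8-15 [x1,x2,x3=001]: 00000000  (ones: 0)
  rows 16-23 [x1,x2,x3=010]: 00000000  (ones: 0)
  rows 24-31 [x1,x2,x3=011]: 00000000  (ones: 0)
  rows 32-39 [x1,x2,x3=100]: 01010101  (ones: 4)
  rows 40-47 [x1,x2,x3=101]: 01010101  (ones: 4)
  rows 48-55 [x1,x2,x3=110]: 01010101  (ones: 4)
  rows 56-63 [x1,x2,x3=111]: 01010101  (ones: 4)
Count of 1-rows = 0+0+0+0+4+4+4+4 = 16

16


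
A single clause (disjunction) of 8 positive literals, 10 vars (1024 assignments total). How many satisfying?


Step 1: Total=2^10=1024
Step 2: Unsat when all 8 false: 2^2=4
Step 3: Sat=1024-4=1020

1020


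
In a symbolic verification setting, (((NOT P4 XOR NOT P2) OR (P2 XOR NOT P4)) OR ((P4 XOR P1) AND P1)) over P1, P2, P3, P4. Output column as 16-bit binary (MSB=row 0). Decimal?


Formula: (((NOT P4 XOR NOT P2) OR (P2 XOR NOT P4)) OR ((P4 XOR P1) AND P1)) over P1, P2, P3, P4 (16 rows)
Evaluate each row (bits = P1,P2,P3,P4, MSB first):
  row 0 [0000]: (((NOT 0 XOR NOT 0) OR (0 XOR NOT 0)) OR ((0 XOR 0) AND 0)) -> 1
  row 1 [0001]: (((NOT 1 XOR NOT 0) OR (0 XOR NOT 1)) OR ((1 XOR 0) AND 0)) -> 1
  row 2 [0010]: (((NOT 0 XOR NOT 0) OR (0 XOR NOT 0)) OR ((0 XOR 0) AND 0)) -> 1
  row 3 [0011]: (((NOT 1 XOR NOT 0) OR (0 XOR NOT 1)) OR ((1 XOR 0) AND 0)) -> 1
  row 4 [0100]: (((NOT 0 XOR NOT 1) OR (1 XOR NOT 0)) OR ((0 XOR 0) AND 0)) -> 1
  row 5 [0101]: (((NOT 1 XOR NOT 1) OR (1 XOR NOT 1)) OR ((1 XOR 0) AND 0)) -> 1
  row 6 [0110]: (((NOT 0 XOR NOT 1) OR (1 XOR NOT 0)) OR ((0 XOR 0) AND 0)) -> 1
  row 7 [0111]: (((NOT 1 XOR NOT 1) OR (1 XOR NOT 1)) OR ((1 XOR 0) AND 0)) -> 1
  row 8 [1000]: (((NOT 0 XOR NOT 0) OR (0 XOR NOT 0)) OR ((0 XOR 1) AND 1)) -> 1
  row 9 [1001]: (((NOT 1 XOR NOT 0) OR (0 XOR NOT 1)) OR ((1 XOR 1) AND 1)) -> 1
  row 10 [1010]: (((NOT 0 XOR NOT 0) OR (0 XOR NOT 0)) OR ((0 XOR 1) AND 1)) -> 1
  row 11 [1011]: (((NOT 1 XOR NOT 0) OR (0 XOR NOT 1)) OR ((1 XOR 1) AND 1)) -> 1
  row 12 [1100]: (((NOT 0 XOR NOT 1) OR (1 XOR NOT 0)) OR ((0 XOR 1) AND 1)) -> 1
  row 13 [1101]: (((NOT 1 XOR NOT 1) OR (1 XOR NOT 1)) OR ((1 XOR 1) AND 1)) -> 1
  row 14 [1110]: (((NOT 0 XOR NOT 1) OR (1 XOR NOT 0)) OR ((0 XOR 1) AND 1)) -> 1
  row 15 [1111]: (((NOT 1 XOR NOT 1) OR (1 XOR NOT 1)) OR ((1 XOR 1) AND 1)) -> 1
Full result column, 4 rows per line (P1,P2 fixed per line; P3,P4 runs 00..11 left to right):
  rows 0-3 [P1,P2=00]: 1111  = hex F
  rows 4-7 [P1,P2=01]: 1111  = hex F
  rows 8-11 [P1,P2=10]: 1111  = hex F
  rows 12-15 [P1,P2=11]: 1111  = hex F
Output column (row 0 .. row 15) = 1111111111111111
Output column grouped in 4s = 1111 1111 1111 1111 = 0xFFFF
Convert to decimal digit by digit (value = value*16 + digit):
  F -> 15
  15*16 + 15 (F) = 255
  255*16 + 15 (F) = 4095
  4095*16 + 15 (F) = 65535
Decimal = 65535

65535


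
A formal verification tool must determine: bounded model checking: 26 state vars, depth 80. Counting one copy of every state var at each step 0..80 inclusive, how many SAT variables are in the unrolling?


BMC unrolls to depth k, creating one copy of each state var for steps 0..k.
Step count = 80 + 1 = 81 (steps 0 through 80)
Vars per step = 26
Total = 26 * 81 = 2106

2106


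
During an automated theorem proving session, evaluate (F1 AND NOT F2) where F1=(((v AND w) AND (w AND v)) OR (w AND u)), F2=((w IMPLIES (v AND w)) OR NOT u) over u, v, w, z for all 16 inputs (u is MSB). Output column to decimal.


F1 = (((v AND w) AND (w AND v)) OR (w AND u))
F2 = ((w IMPLIES (v AND w)) OR NOT u)
Counterexample to F1=>F2 is where F1=1 and F2=0.
Evaluate each row (bits = u,v,w,z, MSB first):
  row 0 [0000]: F1=0 F2=1 -> F1&~F2 -> 0
  row 1 [0001]: F1=0 F2=1 -> F1&~F2 -> 0
  row 2 [0010]: F1=0 F2=1 -> F1&~F2 -> 0
  row 3 [0011]: F1=0 F2=1 -> F1&~F2 -> 0
  row 4 [0100]: F1=0 F2=1 -> F1&~F2 -> 0
  row 5 [0101]: F1=0 F2=1 -> F1&~F2 -> 0
  row 6 [0110]: F1=1 F2=1 -> F1&~F2 -> 0
  row 7 [0111]: F1=1 F2=1 -> F1&~F2 -> 0
  row 8 [1000]: F1=0 F2=1 -> F1&~F2 -> 0
  row 9 [1001]: F1=0 F2=1 -> F1&~F2 -> 0
  row 10 [1010]: F1=1 F2=0 -> F1&~F2 -> 1
  row 11 [1011]: F1=1 F2=0 -> F1&~F2 -> 1
  row 12 [1100]: F1=0 F2=1 -> F1&~F2 -> 0
  row 13 [1101]: F1=0 F2=1 -> F1&~F2 -> 0
  row 14 [1110]: F1=1 F2=1 -> F1&~F2 -> 0
  row 15 [1111]: F1=1 F2=1 -> F1&~F2 -> 0
Full result column, 4 rows per line (u,v fixed per line; w,z runs 00..11 left to right):
  rows 0-3 [u,v=00]: 0000  = hex 0
  rows 4-7 [u,v=01]: 0000  = hex 0
  rows 8-11 [u,v=10]: 0011  = hex 3
  rows 12-15 [u,v=11]: 0000  = hex 0
Counterexample vector (row 0 .. row 15) = 0000000000110000
Output column grouped in 4s = 0000 0000 0011 0000 = 0x0030
Convert to decimal digit by digit (value = value*16 + digit):
  0 -> 0
  0*16 + 0 = 0
  0*16 + 3 = 3
  3*16 + 0 = 48
Decimal = 48

48


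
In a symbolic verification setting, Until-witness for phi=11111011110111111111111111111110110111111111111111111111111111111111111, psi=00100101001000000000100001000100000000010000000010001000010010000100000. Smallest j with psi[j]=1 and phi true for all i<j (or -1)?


(phi U psi) at 0: need smallest j with psi[j]=1 and phi[i]=1 for all i in [0,j).
Scan from step 0:
  step 0: phi=1, psi=0 -> continue
  step 1: phi=1, psi=0 -> continue
  step 2: psi=1 and phi held for [0,2) -> witness found
Witness step = 2

2


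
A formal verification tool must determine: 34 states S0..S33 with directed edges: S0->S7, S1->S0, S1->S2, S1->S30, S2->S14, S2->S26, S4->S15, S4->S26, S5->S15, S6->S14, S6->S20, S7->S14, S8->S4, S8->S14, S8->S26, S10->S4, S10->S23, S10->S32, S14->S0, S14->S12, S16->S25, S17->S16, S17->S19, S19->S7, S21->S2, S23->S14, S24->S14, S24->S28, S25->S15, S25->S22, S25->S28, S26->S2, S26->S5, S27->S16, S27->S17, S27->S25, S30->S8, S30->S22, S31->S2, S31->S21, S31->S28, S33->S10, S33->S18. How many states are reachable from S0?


BFS from S0:
  layer 0: {S0}
  layer 1: {S7}
  layer 2: {S14}
  layer 3: {S12}
Reachable set: {S0, S7, S12, S14}
Count = 4

4


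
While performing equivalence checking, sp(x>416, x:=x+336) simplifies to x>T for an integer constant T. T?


Formula: sp(P, x:=E) = exists old_x. (x = E[old_x/x]) AND P[old_x/x] (old_x is the value of x before the assignment; eliminate old_x by solving x = E[old_x/x] for old_x)
Step 1: Precondition P: x>416, i.e. old_x > 416
Step 2: Assignment gives x = old_x + 336, so old_x = x - 336
Step 3: Substitute into P: x - 336 > 416
Step 4: Simplify: x > 416+336 = 752

752


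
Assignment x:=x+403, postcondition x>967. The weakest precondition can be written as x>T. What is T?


Formula: wp(x:=E, P) = P[E/x] (substitute E for x in postcondition)
Step 1: Postcondition: x>967
Step 2: Substitute x+403 for x: x+403>967
Step 3: Solve for x: x > 967-403 = 564

564


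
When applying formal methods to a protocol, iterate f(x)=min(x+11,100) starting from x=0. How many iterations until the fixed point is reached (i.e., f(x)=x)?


Step 1: x=0, cap=100, increment=11
Step 2: x grows by 11 each step until capped at 100; fixed point is x=100
Step 3: iterations = ceil(100/11) = 10

10


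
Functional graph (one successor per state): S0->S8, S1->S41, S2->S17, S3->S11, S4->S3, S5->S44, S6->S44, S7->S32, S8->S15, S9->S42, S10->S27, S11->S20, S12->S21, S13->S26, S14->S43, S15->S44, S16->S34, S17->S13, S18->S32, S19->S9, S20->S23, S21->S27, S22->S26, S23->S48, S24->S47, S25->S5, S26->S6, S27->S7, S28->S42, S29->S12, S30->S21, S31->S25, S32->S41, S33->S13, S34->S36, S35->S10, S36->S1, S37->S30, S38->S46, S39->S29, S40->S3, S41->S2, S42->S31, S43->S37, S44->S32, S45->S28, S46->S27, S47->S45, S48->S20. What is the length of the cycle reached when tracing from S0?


Trace from S0 until a state repeats:
  S0 -> S8 -> S15 -> S44 -> S32 -> S41 -> S2 -> S17 -> S13 -> S26 -> S6 -> S44
S44 first seen at step 3, revisited at step 11.
Cycle length = 11 - 3 = 8

8


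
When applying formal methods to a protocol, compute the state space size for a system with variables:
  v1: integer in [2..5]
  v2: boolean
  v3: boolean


State space = product of domain sizes of all variables.
Domain sizes:
  v1 (integer in [2..5]): 4
  v2 (boolean): 2
  v3 (boolean): 2
Product = 4 * 2 * 2 = 16

16


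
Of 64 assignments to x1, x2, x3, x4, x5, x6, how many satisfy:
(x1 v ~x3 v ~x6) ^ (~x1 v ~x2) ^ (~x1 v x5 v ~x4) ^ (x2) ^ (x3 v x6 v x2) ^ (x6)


CNF with 6 clauses over 6 vars (64 assignments).
An assignment satisfies CNF iff every clause has >=1 true literal.
Check each row (bits = x1,x2,x3,x4,x5,x6; clause T/F shown):
  row 0 [000000]: clauses=TTTFFF -> 0
  row 1 [000001]: clauses=TTTFTT -> 0
  row 2 [000010]: clauses=TTTFFF -> 0
  row 3 [000011]: clauses=TTTFTT -> 0
  row 4 [000100]: clauses=TTTFFF -> 0
  (every remaining row is evaluated the same way; all 64 results are listed next)
Full result column, 8 rows per line (x1,x2,x3 fixed per line; x4,x5,x6 runs 000..111 left to right):
  rows 0-7 [x1,x2,x3=000]: 00000000  (ones: 0)
  rows 8-15 [x1,x2,x3=001]: 00000000  (ones: 0)
  rows 16-23 [x1,x2,x3=010]: 01010101  (ones: 4)
  rows 24-31 [x1,x2,x3=011]: 00000000  (ones: 0)
  rows 32-39 [x1,x2,x3=100]: 00000000  (ones: 0)
  rows 40-47 [x1,x2,x3=101]: 00000000  (ones: 0)
  rows 48-55 [x1,x2,x3=110]: 00000000  (ones: 0)
  rows 56-63 [x1,x2,x3=111]: 00000000  (ones: 0)
Satisfying assignments = 0+0+4+0+0+0+0+0 = 4

4


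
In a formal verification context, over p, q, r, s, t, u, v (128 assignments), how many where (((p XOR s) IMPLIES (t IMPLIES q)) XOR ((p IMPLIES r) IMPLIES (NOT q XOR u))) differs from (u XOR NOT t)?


F1 = (((p XOR s) IMPLIES (t IMPLIES q)) XOR ((p IMPLIES r) IMPLIES (NOT q XOR u)))
F2 = (u XOR NOT t)
Evaluate both on each of 128 rows (bits = p,q,r,s,t,u,v):
  row 0 [0000000]: F1=0 F2=1 (differ) -> 1
  row 1 [0000001]: F1=0 F2=1 (differ) -> 1
  row 2 [0000010]: F1=1 F2=0 (differ) -> 1
  row 3 [0000011]: F1=1 F2=0 (differ) -> 1
  row 4 [0000100]: F1=0 F2=0 -> 0
  (every remaining row is evaluated the same way; all 128 results are listed next)
Full result column, 8 rows per line (p,q,r,s fixed per line; t,u,v runs 000..111 left to right):
  rows 0-7 [p,q,r,s=0000]: 11110000  (ones: 4)
  rows 8-15 [p,q,r,s=0001]: 11111111  (ones: 8)
  rows 16-23 [p,q,r,s=0010]: 11110000  (ones: 4)
  rows 24-31 [p,q,r,s=0011]: 11111111  (ones: 8)
  rows 32-39 [p,q,r,s=0100]: 00001111  (ones: 4)
  rows 40-47 [p,q,r,s=0101]: 00001111  (ones: 4)
  rows 48-55 [p,q,r,s=0110]: 00001111  (ones: 4)
  rows 56-63 [p,q,r,s=0111]: 00001111  (ones: 4)
  rows 64-71 [p,q,r,s=1000]: 11001100  (ones: 4)
  rows 72-79 [p,q,r,s=1001]: 11000011  (ones: 4)
  rows 80-87 [p,q,r,s=1010]: 11111111  (ones: 8)
  rows 88-95 [p,q,r,s=1011]: 11110000  (ones: 4)
  rows 96-103 [p,q,r,s=1100]: 11000011  (ones: 4)
  rows 104-111 [p,q,r,s=1101]: 11000011  (ones: 4)
  rows 112-119 [p,q,r,s=1110]: 00001111  (ones: 4)
  rows 120-127 [p,q,r,s=1111]: 00001111  (ones: 4)
Disagreements = 4+8+4+8+4+4+4+4+4+4+8+4+4+4+4+4 = 76

76


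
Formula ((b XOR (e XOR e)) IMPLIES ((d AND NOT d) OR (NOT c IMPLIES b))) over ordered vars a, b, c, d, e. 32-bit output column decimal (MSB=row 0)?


Formula: ((b XOR (e XOR e)) IMPLIES ((d AND NOT d) OR (NOT c IMPLIES b))) over a, b, c, d, e (32 rows)
Evaluate each row (bits = a,b,c,d,e, MSB first):
  row 0 [00000]: ((0 XOR (0 XOR 0)) IMPLIES ((0 AND NOT 0) OR (NOT 0 IMPLIES 0))) -> 1
  row 1 [00001]: ((0 XOR (1 XOR 1)) IMPLIES ((0 AND NOT 0) OR (NOT 0 IMPLIES 0))) -> 1
  row 2 [00010]: ((0 XOR (0 XOR 0)) IMPLIES ((1 AND NOT 1) OR (NOT 0 IMPLIES 0))) -> 1
  row 3 [00011]: ((0 XOR (1 XOR 1)) IMPLIES ((1 AND NOT 1) OR (NOT 0 IMPLIES 0))) -> 1
  row 4 [00100]: ((0 XOR (0 XOR 0)) IMPLIES ((0 AND NOT 0) OR (NOT 1 IMPLIES 0))) -> 1
  row 5 [00101]: ((0 XOR (1 XOR 1)) IMPLIES ((0 AND NOT 0) OR (NOT 1 IMPLIES 0))) -> 1
  row 6 [00110]: ((0 XOR (0 XOR 0)) IMPLIES ((1 AND NOT 1) OR (NOT 1 IMPLIES 0))) -> 1
  row 7 [00111]: ((0 XOR (1 XOR 1)) IMPLIES ((1 AND NOT 1) OR (NOT 1 IMPLIES 0))) -> 1
  row 8 [01000]: ((1 XOR (0 XOR 0)) IMPLIES ((0 AND NOT 0) OR (NOT 0 IMPLIES 1))) -> 1
  row 9 [01001]: ((1 XOR (1 XOR 1)) IMPLIES ((0 AND NOT 0) OR (NOT 0 IMPLIES 1))) -> 1
  row 10 [01010]: ((1 XOR (0 XOR 0)) IMPLIES ((1 AND NOT 1) OR (NOT 0 IMPLIES 1))) -> 1
  row 11 [01011]: ((1 XOR (1 XOR 1)) IMPLIES ((1 AND NOT 1) OR (NOT 0 IMPLIES 1))) -> 1
  row 12 [01100]: ((1 XOR (0 XOR 0)) IMPLIES ((0 AND NOT 0) OR (NOT 1 IMPLIES 1))) -> 1
  row 13 [01101]: ((1 XOR (1 XOR 1)) IMPLIES ((0 AND NOT 0) OR (NOT 1 IMPLIES 1))) -> 1
  row 14 [01110]: ((1 XOR (0 XOR 0)) IMPLIES ((1 AND NOT 1) OR (NOT 1 IMPLIES 1))) -> 1
  row 15 [01111]: ((1 XOR (1 XOR 1)) IMPLIES ((1 AND NOT 1) OR (NOT 1 IMPLIES 1))) -> 1
  row 16 [10000]: ((0 XOR (0 XOR 0)) IMPLIES ((0 AND NOT 0) OR (NOT 0 IMPLIES 0))) -> 1
  row 17 [10001]: ((0 XOR (1 XOR 1)) IMPLIES ((0 AND NOT 0) OR (NOT 0 IMPLIES 0))) -> 1
  row 18 [10010]: ((0 XOR (0 XOR 0)) IMPLIES ((1 AND NOT 1) OR (NOT 0 IMPLIES 0))) -> 1
  row 19 [10011]: ((0 XOR (1 XOR 1)) IMPLIES ((1 AND NOT 1) OR (NOT 0 IMPLIES 0))) -> 1
  row 20 [10100]: ((0 XOR (0 XOR 0)) IMPLIES ((0 AND NOT 0) OR (NOT 1 IMPLIES 0))) -> 1
  row 21 [10101]: ((0 XOR (1 XOR 1)) IMPLIES ((0 AND NOT 0) OR (NOT 1 IMPLIES 0))) -> 1
  row 22 [10110]: ((0 XOR (0 XOR 0)) IMPLIES ((1 AND NOT 1) OR (NOT 1 IMPLIES 0))) -> 1
  row 23 [10111]: ((0 XOR (1 XOR 1)) IMPLIES ((1 AND NOT 1) OR (NOT 1 IMPLIES 0))) -> 1
  row 24 [11000]: ((1 XOR (0 XOR 0)) IMPLIES ((0 AND NOT 0) OR (NOT 0 IMPLIES 1))) -> 1
  row 25 [11001]: ((1 XOR (1 XOR 1)) IMPLIES ((0 AND NOT 0) OR (NOT 0 IMPLIES 1))) -> 1
  row 26 [11010]: ((1 XOR (0 XOR 0)) IMPLIES ((1 AND NOT 1) OR (NOT 0 IMPLIES 1))) -> 1
  row 27 [11011]: ((1 XOR (1 XOR 1)) IMPLIES ((1 AND NOT 1) OR (NOT 0 IMPLIES 1))) -> 1
  row 28 [11100]: ((1 XOR (0 XOR 0)) IMPLIES ((0 AND NOT 0) OR (NOT 1 IMPLIES 1))) -> 1
  row 29 [11101]: ((1 XOR (1 XOR 1)) IMPLIES ((0 AND NOT 0) OR (NOT 1 IMPLIES 1))) -> 1
  row 30 [11110]: ((1 XOR (0 XOR 0)) IMPLIES ((1 AND NOT 1) OR (NOT 1 IMPLIES 1))) -> 1
  row 31 [11111]: ((1 XOR (1 XOR 1)) IMPLIES ((1 AND NOT 1) OR (NOT 1 IMPLIES 1))) -> 1
Full result column, 4 rows per line (a,b,c fixed per line; d,e runs 00..11 left to right):
  rows 0-3 [a,b,c=000]: 1111  = hex F
  rows 4-7 [a,b,c=001]: 1111  = hex F
  rows 8-11 [a,b,c=010]: 1111  = hex F
  rows 12-15 [a,b,c=011]: 1111  = hex F
  rows 16-19 [a,b,c=100]: 1111  = hex F
  rows 20-23 [a,b,c=101]: 1111  = hex F
  rows 24-27 [a,b,c=110]: 1111  = hex F
  rows 28-31 [a,b,c=111]: 1111  = hex F
Output column (row 0 .. row 31) = 11111111111111111111111111111111
Output column grouped in 4s = 1111 1111 1111 1111 1111 1111 1111 1111 = 0xFFFFFFFF
Convert to decimal digit by digit (value = value*16 + digit):
  F -> 15
  15*16 + 15 (F) = 255
  255*16 + 15 (F) = 4095
  4095*16 + 15 (F) = 65535
  65535*16 + 15 (F) = 1048575
  1048575*16 + 15 (F) = 16777215
  16777215*16 + 15 (F) = 268435455
  268435455*16 + 15 (F) = 4294967295
Decimal = 4294967295

4294967295


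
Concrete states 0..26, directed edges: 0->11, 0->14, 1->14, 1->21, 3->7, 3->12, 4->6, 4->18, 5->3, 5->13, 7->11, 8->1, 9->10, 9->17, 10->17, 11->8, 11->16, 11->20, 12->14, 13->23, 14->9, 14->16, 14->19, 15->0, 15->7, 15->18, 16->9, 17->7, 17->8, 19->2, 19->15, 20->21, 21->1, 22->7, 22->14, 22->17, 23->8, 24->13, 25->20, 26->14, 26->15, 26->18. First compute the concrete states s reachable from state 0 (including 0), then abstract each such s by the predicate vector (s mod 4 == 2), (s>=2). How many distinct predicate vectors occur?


BFS from 0:
Concrete reachable: {0, 1, 2, 7, 8, 9, 10, 11, 14, 15, 16, 17, 18, 19, 20, 21}
Abstract via predicates (s mod 4 == 2), (s>=2):
  (0,0) <- {0, 1}
  (0,1) <- {7, 8, 9, 11, 15, 16, 17, 19, 20, 21}
  (1,1) <- {2, 10, 14, 18}
Distinct abstract states = 3

3


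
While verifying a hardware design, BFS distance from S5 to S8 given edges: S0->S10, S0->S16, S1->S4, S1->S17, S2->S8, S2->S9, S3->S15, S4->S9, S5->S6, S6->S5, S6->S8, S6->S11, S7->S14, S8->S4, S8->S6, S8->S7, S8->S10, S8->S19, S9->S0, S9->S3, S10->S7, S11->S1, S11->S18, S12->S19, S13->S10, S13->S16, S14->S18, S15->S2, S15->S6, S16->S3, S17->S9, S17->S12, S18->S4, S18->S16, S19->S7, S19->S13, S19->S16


BFS layer-by-layer from S5:
  dist 0: {S5}
  dist 1: {S6}
  dist 2: {S8, S11}
  -> S8 reached at distance 2
Shortest path length = 2

2


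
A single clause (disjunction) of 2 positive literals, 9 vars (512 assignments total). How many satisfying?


Step 1: Total=2^9=512
Step 2: Unsat when all 2 false: 2^7=128
Step 3: Sat=512-128=384

384


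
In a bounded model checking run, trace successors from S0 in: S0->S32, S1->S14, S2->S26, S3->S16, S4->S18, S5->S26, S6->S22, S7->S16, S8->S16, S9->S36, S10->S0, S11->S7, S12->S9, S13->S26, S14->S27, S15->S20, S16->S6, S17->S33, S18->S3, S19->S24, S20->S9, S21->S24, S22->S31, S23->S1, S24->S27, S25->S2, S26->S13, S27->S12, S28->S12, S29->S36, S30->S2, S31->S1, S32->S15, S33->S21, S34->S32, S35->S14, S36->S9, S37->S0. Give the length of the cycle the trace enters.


Trace from S0 until a state repeats:
  S0 -> S32 -> S15 -> S20 -> S9 -> S36 -> S9
S9 first seen at step 4, revisited at step 6.
Cycle length = 6 - 4 = 2

2


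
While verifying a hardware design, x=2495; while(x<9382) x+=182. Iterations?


Step 1: x goes from 2495 toward 9382 by 182; the body runs while x<9382, so iterations = ceil((bound-start)/step)
Step 2: Distance=6887
Step 3: ceil(6887/182)=38

38


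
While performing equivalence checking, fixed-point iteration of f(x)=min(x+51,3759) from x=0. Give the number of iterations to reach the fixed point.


Step 1: x=0, cap=3759, increment=51
Step 2: x grows by 51 each step until capped at 3759; fixed point is x=3759
Step 3: iterations = ceil(3759/51) = 74

74


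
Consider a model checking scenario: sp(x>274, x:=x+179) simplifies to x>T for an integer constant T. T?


Formula: sp(P, x:=E) = exists old_x. (x = E[old_x/x]) AND P[old_x/x] (old_x is the value of x before the assignment; eliminate old_x by solving x = E[old_x/x] for old_x)
Step 1: Precondition P: x>274, i.e. old_x > 274
Step 2: Assignment gives x = old_x + 179, so old_x = x - 179
Step 3: Substitute into P: x - 179 > 274
Step 4: Simplify: x > 274+179 = 453

453


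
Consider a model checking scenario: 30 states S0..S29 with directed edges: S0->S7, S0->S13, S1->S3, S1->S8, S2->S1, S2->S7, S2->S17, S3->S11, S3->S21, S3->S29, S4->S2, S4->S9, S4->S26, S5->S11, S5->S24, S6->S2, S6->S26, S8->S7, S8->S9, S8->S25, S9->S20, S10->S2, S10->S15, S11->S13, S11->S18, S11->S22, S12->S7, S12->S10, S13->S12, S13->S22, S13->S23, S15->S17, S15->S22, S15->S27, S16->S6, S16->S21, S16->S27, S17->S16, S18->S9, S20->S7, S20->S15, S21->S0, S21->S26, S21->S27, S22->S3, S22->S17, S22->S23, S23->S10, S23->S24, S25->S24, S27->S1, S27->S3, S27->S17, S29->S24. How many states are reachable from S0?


BFS from S0:
  layer 0: {S0}
  layer 1: {S7, S13}
  layer 2: {S12, S22, S23}
  layer 3: {S3, S10, S17, S24}
  layer 4: {S2, S11, S15, S16, S21, S29}
  layer 5: {S1, S6, S18, S26, S27}
  layer 6: {S8, S9}
  layer 7: {S20, S25}
Reachable set: {S0, S1, S2, S3, S6, S7, S8, S9, S10, S11, S12, S13, S15, S16, S17, S18, S20, S21, S22, S23, S24, S25, S26, S27, S29}
Count = 25

25


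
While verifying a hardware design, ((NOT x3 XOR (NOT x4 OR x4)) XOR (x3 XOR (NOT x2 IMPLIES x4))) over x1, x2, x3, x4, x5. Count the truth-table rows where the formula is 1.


Formula: ((NOT x3 XOR (NOT x4 OR x4)) XOR (x3 XOR (NOT x2 IMPLIES x4))) over 5 vars (32 rows)
Evaluate each row (x1, x2, x3, x4, x5 as bits, MSB first):
  row 0 [00000]: ((NOT 0 XOR (NOT 0 OR 0)) XOR (0 XOR (NOT 0 IMPLIES 0))) -> 0
  row 1 [00001]: ((NOT 0 XOR (NOT 0 OR 0)) XOR (0 XOR (NOT 0 IMPLIES 0))) -> 0
  row 2 [00010]: ((NOT 0 XOR (NOT 1 OR 1)) XOR (0 XOR (NOT 0 IMPLIES 1))) -> 1
  row 3 [00011]: ((NOT 0 XOR (NOT 1 OR 1)) XOR (0 XOR (NOT 0 IMPLIES 1))) -> 1
  row 4 [00100]: ((NOT 1 XOR (NOT 0 OR 0)) XOR (1 XOR (NOT 0 IMPLIES 0))) -> 0
  row 5 [00101]: ((NOT 1 XOR (NOT 0 OR 0)) XOR (1 XOR (NOT 0 IMPLIES 0))) -> 0
  row 6 [00110]: ((NOT 1 XOR (NOT 1 OR 1)) XOR (1 XOR (NOT 0 IMPLIES 1))) -> 1
  row 7 [00111]: ((NOT 1 XOR (NOT 1 OR 1)) XOR (1 XOR (NOT 0 IMPLIES 1))) -> 1
  row 8 [01000]: ((NOT 0 XOR (NOT 0 OR 0)) XOR (0 XOR (NOT 1 IMPLIES 0))) -> 1
  row 9 [01001]: ((NOT 0 XOR (NOT 0 OR 0)) XOR (0 XOR (NOT 1 IMPLIES 0))) -> 1
  row 10 [01010]: ((NOT 0 XOR (NOT 1 OR 1)) XOR (0 XOR (NOT 1 IMPLIES 1))) -> 1
  row 11 [01011]: ((NOT 0 XOR (NOT 1 OR 1)) XOR (0 XOR (NOT 1 IMPLIES 1))) -> 1
  row 12 [01100]: ((NOT 1 XOR (NOT 0 OR 0)) XOR (1 XOR (NOT 1 IMPLIES 0))) -> 1
  row 13 [01101]: ((NOT 1 XOR (NOT 0 OR 0)) XOR (1 XOR (NOT 1 IMPLIES 0))) -> 1
  row 14 [01110]: ((NOT 1 XOR (NOT 1 OR 1)) XOR (1 XOR (NOT 1 IMPLIES 1))) -> 1
  row 15 [01111]: ((NOT 1 XOR (NOT 1 OR 1)) XOR (1 XOR (NOT 1 IMPLIES 1))) -> 1
  row 16 [10000]: ((NOT 0 XOR (NOT 0 OR 0)) XOR (0 XOR (NOT 0 IMPLIES 0))) -> 0
  row 17 [10001]: ((NOT 0 XOR (NOT 0 OR 0)) XOR (0 XOR (NOT 0 IMPLIES 0))) -> 0
  row 18 [10010]: ((NOT 0 XOR (NOT 1 OR 1)) XOR (0 XOR (NOT 0 IMPLIES 1))) -> 1
  row 19 [10011]: ((NOT 0 XOR (NOT 1 OR 1)) XOR (0 XOR (NOT 0 IMPLIES 1))) -> 1
  row 20 [10100]: ((NOT 1 XOR (NOT 0 OR 0)) XOR (1 XOR (NOT 0 IMPLIES 0))) -> 0
  row 21 [10101]: ((NOT 1 XOR (NOT 0 OR 0)) XOR (1 XOR (NOT 0 IMPLIES 0))) -> 0
  row 22 [10110]: ((NOT 1 XOR (NOT 1 OR 1)) XOR (1 XOR (NOT 0 IMPLIES 1))) -> 1
  row 23 [10111]: ((NOT 1 XOR (NOT 1 OR 1)) XOR (1 XOR (NOT 0 IMPLIES 1))) -> 1
  row 24 [11000]: ((NOT 0 XOR (NOT 0 OR 0)) XOR (0 XOR (NOT 1 IMPLIES 0))) -> 1
  row 25 [11001]: ((NOT 0 XOR (NOT 0 OR 0)) XOR (0 XOR (NOT 1 IMPLIES 0))) -> 1
  row 26 [11010]: ((NOT 0 XOR (NOT 1 OR 1)) XOR (0 XOR (NOT 1 IMPLIES 1))) -> 1
  row 27 [11011]: ((NOT 0 XOR (NOT 1 OR 1)) XOR (0 XOR (NOT 1 IMPLIES 1))) -> 1
  row 28 [11100]: ((NOT 1 XOR (NOT 0 OR 0)) XOR (1 XOR (NOT 1 IMPLIES 0))) -> 1
  row 29 [11101]: ((NOT 1 XOR (NOT 0 OR 0)) XOR (1 XOR (NOT 1 IMPLIES 0))) -> 1
  row 30 [11110]: ((NOT 1 XOR (NOT 1 OR 1)) XOR (1 XOR (NOT 1 IMPLIES 1))) -> 1
  row 31 [11111]: ((NOT 1 XOR (NOT 1 OR 1)) XOR (1 XOR (NOT 1 IMPLIES 1))) -> 1
Full result column, 8 rows per line (x1,x2 fixed per line; x3,x4,x5 runs 000..111 left to right):
  rows 0-7 [x1,x2=00]: 00110011  (ones: 4)
  rows 8-15 [x1,x2=01]: 11111111  (ones: 8)
  rows 16-23 [x1,x2=10]: 00110011  (ones: 4)
  rows 24-31 [x1,x2=11]: 11111111  (ones: 8)
Count of 1-rows = 4+8+4+8 = 24

24


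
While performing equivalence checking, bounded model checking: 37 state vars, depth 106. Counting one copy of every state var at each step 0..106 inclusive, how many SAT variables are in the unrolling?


BMC unrolls to depth k, creating one copy of each state var for steps 0..k.
Step count = 106 + 1 = 107 (steps 0 through 106)
Vars per step = 37
Total = 37 * 107 = 3959

3959


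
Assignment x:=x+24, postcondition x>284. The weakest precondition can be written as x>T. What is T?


Formula: wp(x:=E, P) = P[E/x] (substitute E for x in postcondition)
Step 1: Postcondition: x>284
Step 2: Substitute x+24 for x: x+24>284
Step 3: Solve for x: x > 284-24 = 260

260


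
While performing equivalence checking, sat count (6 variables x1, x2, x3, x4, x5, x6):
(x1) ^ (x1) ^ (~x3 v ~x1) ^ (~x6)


CNF with 4 clauses over 6 vars (64 assignments).
An assignment satisfies CNF iff every clause has >=1 true literal.
Check each row (bits = x1,x2,x3,x4,x5,x6; clause T/F shown):
  row 0 [000000]: clauses=FFTT -> 0
  row 1 [000001]: clauses=FFTF -> 0
  row 2 [000010]: clauses=FFTT -> 0
  row 3 [000011]: clauses=FFTF -> 0
  row 4 [000100]: clauses=FFTT -> 0
  (every remaining row is evaluated the same way; all 64 results are listed next)
Full result column, 8 rows per line (x1,x2,x3 fixed per line; x4,x5,x6 runs 000..111 left to right):
  rows 0-7 [x1,x2,x3=000]: 00000000  (ones: 0)
  rows 8-15 [x1,x2,x3=001]: 00000000  (ones: 0)
  rows 16-23 [x1,x2,x3=010]: 00000000  (ones: 0)
  rows 24-31 [x1,x2,x3=011]: 00000000  (ones: 0)
  rows 32-39 [x1,x2,x3=100]: 10101010  (ones: 4)
  rows 40-47 [x1,x2,x3=101]: 00000000  (ones: 0)
  rows 48-55 [x1,x2,x3=110]: 10101010  (ones: 4)
  rows 56-63 [x1,x2,x3=111]: 00000000  (ones: 0)
Satisfying assignments = 0+0+0+0+4+0+4+0 = 8

8


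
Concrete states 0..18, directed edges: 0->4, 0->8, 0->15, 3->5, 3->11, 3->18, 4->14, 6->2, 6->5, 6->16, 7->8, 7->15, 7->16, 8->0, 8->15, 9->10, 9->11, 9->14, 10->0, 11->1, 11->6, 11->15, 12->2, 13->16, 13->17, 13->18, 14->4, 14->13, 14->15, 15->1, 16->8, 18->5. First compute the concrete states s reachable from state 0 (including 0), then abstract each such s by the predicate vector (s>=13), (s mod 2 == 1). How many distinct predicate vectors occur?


BFS from 0:
Concrete reachable: {0, 1, 4, 5, 8, 13, 14, 15, 16, 17, 18}
Abstract via predicates (s>=13), (s mod 2 == 1):
  (0,0) <- {0, 4, 8}
  (0,1) <- {1, 5}
  (1,0) <- {14, 16, 18}
  (1,1) <- {13, 15, 17}
Distinct abstract states = 4

4


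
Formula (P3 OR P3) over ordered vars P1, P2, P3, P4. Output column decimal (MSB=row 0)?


Formula: (P3 OR P3) over P1, P2, P3, P4 (16 rows)
Evaluate each row (bits = P1,P2,P3,P4, MSB first):
  row 0 [0000]: (0 OR 0) -> 0
  row 1 [0001]: (0 OR 0) -> 0
  row 2 [0010]: (1 OR 1) -> 1
  row 3 [0011]: (1 OR 1) -> 1
  row 4 [0100]: (0 OR 0) -> 0
  row 5 [0101]: (0 OR 0) -> 0
  row 6 [0110]: (1 OR 1) -> 1
  row 7 [0111]: (1 OR 1) -> 1
  row 8 [1000]: (0 OR 0) -> 0
  row 9 [1001]: (0 OR 0) -> 0
  row 10 [1010]: (1 OR 1) -> 1
  row 11 [1011]: (1 OR 1) -> 1
  row 12 [1100]: (0 OR 0) -> 0
  row 13 [1101]: (0 OR 0) -> 0
  row 14 [1110]: (1 OR 1) -> 1
  row 15 [1111]: (1 OR 1) -> 1
Full result column, 4 rows per line (P1,P2 fixed per line; P3,P4 runs 00..11 left to right):
  rows 0-3 [P1,P2=00]: 0011  = hex 3
  rows 4-7 [P1,P2=01]: 0011  = hex 3
  rows 8-11 [P1,P2=10]: 0011  = hex 3
  rows 12-15 [P1,P2=11]: 0011  = hex 3
Output column (row 0 .. row 15) = 0011001100110011
Output column grouped in 4s = 0011 0011 0011 0011 = 0x3333
Convert to decimal digit by digit (value = value*16 + digit):
  3 -> 3
  3*16 + 3 = 51
  51*16 + 3 = 819
  819*16 + 3 = 13107
Decimal = 13107

13107


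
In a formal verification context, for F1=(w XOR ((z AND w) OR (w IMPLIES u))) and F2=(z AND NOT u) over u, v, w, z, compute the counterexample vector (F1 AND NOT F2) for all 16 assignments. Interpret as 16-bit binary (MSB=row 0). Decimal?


F1 = (w XOR ((z AND w) OR (w IMPLIES u)))
F2 = (z AND NOT u)
Counterexample to F1=>F2 is where F1=1 and F2=0.
Evaluate each row (bits = u,v,w,z, MSB first):
  row 0 [0000]: F1=1 F2=0 -> F1&~F2 -> 1
  row 1 [0001]: F1=1 F2=1 -> F1&~F2 -> 0
  row 2 [0010]: F1=1 F2=0 -> F1&~F2 -> 1
  row 3 [0011]: F1=0 F2=1 -> F1&~F2 -> 0
  row 4 [0100]: F1=1 F2=0 -> F1&~F2 -> 1
  row 5 [0101]: F1=1 F2=1 -> F1&~F2 -> 0
  row 6 [0110]: F1=1 F2=0 -> F1&~F2 -> 1
  row 7 [0111]: F1=0 F2=1 -> F1&~F2 -> 0
  row 8 [1000]: F1=1 F2=0 -> F1&~F2 -> 1
  row 9 [1001]: F1=1 F2=0 -> F1&~F2 -> 1
  row 10 [1010]: F1=0 F2=0 -> F1&~F2 -> 0
  row 11 [1011]: F1=0 F2=0 -> F1&~F2 -> 0
  row 12 [1100]: F1=1 F2=0 -> F1&~F2 -> 1
  row 13 [1101]: F1=1 F2=0 -> F1&~F2 -> 1
  row 14 [1110]: F1=0 F2=0 -> F1&~F2 -> 0
  row 15 [1111]: F1=0 F2=0 -> F1&~F2 -> 0
Full result column, 4 rows per line (u,v fixed per line; w,z runs 00..11 left to right):
  rows 0-3 [u,v=00]: 1010  = hex A
  rows 4-7 [u,v=01]: 1010  = hex A
  rows 8-11 [u,v=10]: 1100  = hex C
  rows 12-15 [u,v=11]: 1100  = hex C
Counterexample vector (row 0 .. row 15) = 1010101011001100
Output column grouped in 4s = 1010 1010 1100 1100 = 0xAACC
Convert to decimal digit by digit (value = value*16 + digit):
  A -> 10
  10*16 + 10 (A) = 170
  170*16 + 12 (C) = 2732
  2732*16 + 12 (C) = 43724
Decimal = 43724

43724


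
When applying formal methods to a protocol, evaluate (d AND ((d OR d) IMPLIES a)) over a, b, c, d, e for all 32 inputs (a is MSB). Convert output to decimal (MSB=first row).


Formula: (d AND ((d OR d) IMPLIES a)) over a, b, c, d, e (32 rows)
Evaluate each row (bits = a,b,c,d,e, MSB first):
  row 0 [00000]: (0 AND ((0 OR 0) IMPLIES 0)) -> 0
  row 1 [00001]: (0 AND ((0 OR 0) IMPLIES 0)) -> 0
  row 2 [00010]: (1 AND ((1 OR 1) IMPLIES 0)) -> 0
  row 3 [00011]: (1 AND ((1 OR 1) IMPLIES 0)) -> 0
  row 4 [00100]: (0 AND ((0 OR 0) IMPLIES 0)) -> 0
  row 5 [00101]: (0 AND ((0 OR 0) IMPLIES 0)) -> 0
  row 6 [00110]: (1 AND ((1 OR 1) IMPLIES 0)) -> 0
  row 7 [00111]: (1 AND ((1 OR 1) IMPLIES 0)) -> 0
  row 8 [01000]: (0 AND ((0 OR 0) IMPLIES 0)) -> 0
  row 9 [01001]: (0 AND ((0 OR 0) IMPLIES 0)) -> 0
  row 10 [01010]: (1 AND ((1 OR 1) IMPLIES 0)) -> 0
  row 11 [01011]: (1 AND ((1 OR 1) IMPLIES 0)) -> 0
  row 12 [01100]: (0 AND ((0 OR 0) IMPLIES 0)) -> 0
  row 13 [01101]: (0 AND ((0 OR 0) IMPLIES 0)) -> 0
  row 14 [01110]: (1 AND ((1 OR 1) IMPLIES 0)) -> 0
  row 15 [01111]: (1 AND ((1 OR 1) IMPLIES 0)) -> 0
  row 16 [10000]: (0 AND ((0 OR 0) IMPLIES 1)) -> 0
  row 17 [10001]: (0 AND ((0 OR 0) IMPLIES 1)) -> 0
  row 18 [10010]: (1 AND ((1 OR 1) IMPLIES 1)) -> 1
  row 19 [10011]: (1 AND ((1 OR 1) IMPLIES 1)) -> 1
  row 20 [10100]: (0 AND ((0 OR 0) IMPLIES 1)) -> 0
  row 21 [10101]: (0 AND ((0 OR 0) IMPLIES 1)) -> 0
  row 22 [10110]: (1 AND ((1 OR 1) IMPLIES 1)) -> 1
  row 23 [10111]: (1 AND ((1 OR 1) IMPLIES 1)) -> 1
  row 24 [11000]: (0 AND ((0 OR 0) IMPLIES 1)) -> 0
  row 25 [11001]: (0 AND ((0 OR 0) IMPLIES 1)) -> 0
  row 26 [11010]: (1 AND ((1 OR 1) IMPLIES 1)) -> 1
  row 27 [11011]: (1 AND ((1 OR 1) IMPLIES 1)) -> 1
  row 28 [11100]: (0 AND ((0 OR 0) IMPLIES 1)) -> 0
  row 29 [11101]: (0 AND ((0 OR 0) IMPLIES 1)) -> 0
  row 30 [11110]: (1 AND ((1 OR 1) IMPLIES 1)) -> 1
  row 31 [11111]: (1 AND ((1 OR 1) IMPLIES 1)) -> 1
Full result column, 4 rows per line (a,b,c fixed per line; d,e runs 00..11 left to right):
  rows 0-3 [a,b,c=000]: 0000  = hex 0
  rows 4-7 [a,b,c=001]: 0000  = hex 0
  rows 8-11 [a,b,c=010]: 0000  = hex 0
  rows 12-15 [a,b,c=011]: 0000  = hex 0
  rows 16-19 [a,b,c=100]: 0011  = hex 3
  rows 20-23 [a,b,c=101]: 0011  = hex 3
  rows 24-27 [a,b,c=110]: 0011  = hex 3
  rows 28-31 [a,b,c=111]: 0011  = hex 3
Output column (row 0 .. row 31) = 00000000000000000011001100110011
Output column grouped in 4s = 0000 0000 0000 0000 0011 0011 0011 0011 = 0x00003333
Convert to decimal digit by digit (value = value*16 + digit):
  0 -> 0
  0*16 + 0 = 0
  0*16 + 0 = 0
  0*16 + 0 = 0
  0*16 + 3 = 3
  3*16 + 3 = 51
  51*16 + 3 = 819
  819*16 + 3 = 13107
Decimal = 13107

13107


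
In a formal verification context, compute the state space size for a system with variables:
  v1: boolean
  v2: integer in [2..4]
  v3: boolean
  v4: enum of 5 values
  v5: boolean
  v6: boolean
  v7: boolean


State space = product of domain sizes of all variables.
Domain sizes:
  v1 (boolean): 2
  v2 (integer in [2..4]): 3
  v3 (boolean): 2
  v4 (enum of 5 values): 5
  v5 (boolean): 2
  v6 (boolean): 2
  v7 (boolean): 2
Product = 2 * 3 * 2 * 5 * 2 * 2 * 2 = 480

480


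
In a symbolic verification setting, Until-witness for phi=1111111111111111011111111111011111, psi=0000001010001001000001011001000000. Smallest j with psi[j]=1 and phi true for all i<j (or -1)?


(phi U psi) at 0: need smallest j with psi[j]=1 and phi[i]=1 for all i in [0,j).
Scan from step 0:
  step 0: phi=1, psi=0 -> continue
  step 1: phi=1, psi=0 -> continue
  step 2: phi=1, psi=0 -> continue
  step 3: phi=1, psi=0 -> continue
  step 6: psi=1 and phi held for [0,6) -> witness found
Witness step = 6

6


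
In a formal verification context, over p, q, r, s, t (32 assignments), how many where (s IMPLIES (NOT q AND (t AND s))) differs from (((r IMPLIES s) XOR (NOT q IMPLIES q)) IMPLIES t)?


F1 = (s IMPLIES (NOT q AND (t AND s)))
F2 = (((r IMPLIES s) XOR (NOT q IMPLIES q)) IMPLIES t)
Evaluate both on each of 32 rows (bits = p,q,r,s,t):
  row 0 [00000]: F1=1 F2=0 (differ) -> 1
  row 1 [00001]: F1=1 F2=1 -> 0
  row 2 [00010]: F1=0 F2=0 -> 0
  row 3 [00011]: F1=1 F2=1 -> 0
  row 4 [00100]: F1=1 F2=1 -> 0
  row 5 [00101]: F1=1 F2=1 -> 0
  row 6 [00110]: F1=0 F2=0 -> 0
  row 7 [00111]: F1=1 F2=1 -> 0
  row 8 [01000]: F1=1 F2=1 -> 0
  row 9 [01001]: F1=1 F2=1 -> 0
  row 10 [01010]: F1=0 F2=1 (differ) -> 1
  row 11 [01011]: F1=0 F2=1 (differ) -> 1
  row 12 [01100]: F1=1 F2=0 (differ) -> 1
  row 13 [01101]: F1=1 F2=1 -> 0
  row 14 [01110]: F1=0 F2=1 (differ) -> 1
  row 15 [01111]: F1=0 F2=1 (differ) -> 1
  row 16 [10000]: F1=1 F2=0 (differ) -> 1
  row 17 [10001]: F1=1 F2=1 -> 0
  row 18 [10010]: F1=0 F2=0 -> 0
  row 19 [10011]: F1=1 F2=1 -> 0
  row 20 [10100]: F1=1 F2=1 -> 0
  row 21 [10101]: F1=1 F2=1 -> 0
  row 22 [10110]: F1=0 F2=0 -> 0
  row 23 [10111]: F1=1 F2=1 -> 0
  row 24 [11000]: F1=1 F2=1 -> 0
  row 25 [11001]: F1=1 F2=1 -> 0
  row 26 [11010]: F1=0 F2=1 (differ) -> 1
  row 27 [11011]: F1=0 F2=1 (differ) -> 1
  row 28 [11100]: F1=1 F2=0 (differ) -> 1
  row 29 [11101]: F1=1 F2=1 -> 0
  row 30 [11110]: F1=0 F2=1 (differ) -> 1
  row 31 [11111]: F1=0 F2=1 (differ) -> 1
Full result column, 8 rows per line (p,q fixed per line; r,s,t runs 000..111 left to right):
  rows 0-7 [p,q=00]: 10000000  (ones: 1)
  rows 8-15 [p,q=01]: 00111011  (ones: 5)
  rows 16-23 [p,q=10]: 10000000  (ones: 1)
  rows 24-31 [p,q=11]: 00111011  (ones: 5)
Disagreements = 1+5+1+5 = 12

12


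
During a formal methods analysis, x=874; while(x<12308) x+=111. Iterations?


Step 1: x goes from 874 toward 12308 by 111; the body runs while x<12308, so iterations = ceil((bound-start)/step)
Step 2: Distance=11434
Step 3: ceil(11434/111)=104

104


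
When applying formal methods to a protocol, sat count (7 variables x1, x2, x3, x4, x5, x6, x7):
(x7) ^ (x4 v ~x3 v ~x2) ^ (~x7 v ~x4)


CNF with 3 clauses over 7 vars (128 assignments).
An assignment satisfies CNF iff every clause has >=1 true literal.
Check each row (bits = x1,x2,x3,x4,x5,x6,x7; clause T/F shown):
  row 0 [0000000]: clauses=FTT -> 0
  row 1 [0000001]: clauses=TTT -> 1
  row 2 [0000010]: clauses=FTT -> 0
  row 3 [0000011]: clauses=TTT -> 1
  row 4 [0000100]: clauses=FTT -> 0
  (every remaining row is evaluated the same way; all 128 results are listed next)
Full result column, 8 rows per line (x1,x2,x3,x4 fixed per line; x5,x6,x7 runs 000..111 left to right):
  rows 0-7 [x1,x2,x3,x4=0000]: 01010101  (ones: 4)
  rows 8-15 [x1,x2,x3,x4=0001]: 00000000  (ones: 0)
  rows 16-23 [x1,x2,x3,x4=0010]: 01010101  (ones: 4)
  rows 24-31 [x1,x2,x3,x4=0011]: 00000000  (ones: 0)
  rows 32-39 [x1,x2,x3,x4=0100]: 01010101  (ones: 4)
  rows 40-47 [x1,x2,x3,x4=0101]: 00000000  (ones: 0)
  rows 48-55 [x1,x2,x3,x4=0110]: 00000000  (ones: 0)
  rows 56-63 [x1,x2,x3,x4=0111]: 00000000  (ones: 0)
  rows 64-71 [x1,x2,x3,x4=1000]: 01010101  (ones: 4)
  rows 72-79 [x1,x2,x3,x4=1001]: 00000000  (ones: 0)
  rows 80-87 [x1,x2,x3,x4=1010]: 01010101  (ones: 4)
  rows 88-95 [x1,x2,x3,x4=1011]: 00000000  (ones: 0)
  rows 96-103 [x1,x2,x3,x4=1100]: 01010101  (ones: 4)
  rows 104-111 [x1,x2,x3,x4=1101]: 00000000  (ones: 0)
  rows 112-119 [x1,x2,x3,x4=1110]: 00000000  (ones: 0)
  rows 120-127 [x1,x2,x3,x4=1111]: 00000000  (ones: 0)
Satisfying assignments = 4+0+4+0+4+0+0+0+4+0+4+0+4+0+0+0 = 24

24


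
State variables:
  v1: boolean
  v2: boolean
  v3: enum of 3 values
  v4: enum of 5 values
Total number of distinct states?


State space = product of domain sizes of all variables.
Domain sizes:
  v1 (boolean): 2
  v2 (boolean): 2
  v3 (enum of 3 values): 3
  v4 (enum of 5 values): 5
Product = 2 * 2 * 3 * 5 = 60

60


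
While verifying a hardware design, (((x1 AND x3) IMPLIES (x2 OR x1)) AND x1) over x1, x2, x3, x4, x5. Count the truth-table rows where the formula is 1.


Formula: (((x1 AND x3) IMPLIES (x2 OR x1)) AND x1) over 5 vars (32 rows)
Evaluate each row (x1, x2, x3, x4, x5 as bits, MSB first):
  row 0 [00000]: (((0 AND 0) IMPLIES (0 OR 0)) AND 0) -> 0
  row 1 [00001]: (((0 AND 0) IMPLIES (0 OR 0)) AND 0) -> 0
  row 2 [00010]: (((0 AND 0) IMPLIES (0 OR 0)) AND 0) -> 0
  row 3 [00011]: (((0 AND 0) IMPLIES (0 OR 0)) AND 0) -> 0
  row 4 [00100]: (((0 AND 1) IMPLIES (0 OR 0)) AND 0) -> 0
  row 5 [00101]: (((0 AND 1) IMPLIES (0 OR 0)) AND 0) -> 0
  row 6 [00110]: (((0 AND 1) IMPLIES (0 OR 0)) AND 0) -> 0
  row 7 [00111]: (((0 AND 1) IMPLIES (0 OR 0)) AND 0) -> 0
  row 8 [01000]: (((0 AND 0) IMPLIES (1 OR 0)) AND 0) -> 0
  row 9 [01001]: (((0 AND 0) IMPLIES (1 OR 0)) AND 0) -> 0
  row 10 [01010]: (((0 AND 0) IMPLIES (1 OR 0)) AND 0) -> 0
  row 11 [01011]: (((0 AND 0) IMPLIES (1 OR 0)) AND 0) -> 0
  row 12 [01100]: (((0 AND 1) IMPLIES (1 OR 0)) AND 0) -> 0
  row 13 [01101]: (((0 AND 1) IMPLIES (1 OR 0)) AND 0) -> 0
  row 14 [01110]: (((0 AND 1) IMPLIES (1 OR 0)) AND 0) -> 0
  row 15 [01111]: (((0 AND 1) IMPLIES (1 OR 0)) AND 0) -> 0
  row 16 [10000]: (((1 AND 0) IMPLIES (0 OR 1)) AND 1) -> 1
  row 17 [10001]: (((1 AND 0) IMPLIES (0 OR 1)) AND 1) -> 1
  row 18 [10010]: (((1 AND 0) IMPLIES (0 OR 1)) AND 1) -> 1
  row 19 [10011]: (((1 AND 0) IMPLIES (0 OR 1)) AND 1) -> 1
  row 20 [10100]: (((1 AND 1) IMPLIES (0 OR 1)) AND 1) -> 1
  row 21 [10101]: (((1 AND 1) IMPLIES (0 OR 1)) AND 1) -> 1
  row 22 [10110]: (((1 AND 1) IMPLIES (0 OR 1)) AND 1) -> 1
  row 23 [10111]: (((1 AND 1) IMPLIES (0 OR 1)) AND 1) -> 1
  row 24 [11000]: (((1 AND 0) IMPLIES (1 OR 1)) AND 1) -> 1
  row 25 [11001]: (((1 AND 0) IMPLIES (1 OR 1)) AND 1) -> 1
  row 26 [11010]: (((1 AND 0) IMPLIES (1 OR 1)) AND 1) -> 1
  row 27 [11011]: (((1 AND 0) IMPLIES (1 OR 1)) AND 1) -> 1
  row 28 [11100]: (((1 AND 1) IMPLIES (1 OR 1)) AND 1) -> 1
  row 29 [11101]: (((1 AND 1) IMPLIES (1 OR 1)) AND 1) -> 1
  row 30 [11110]: (((1 AND 1) IMPLIES (1 OR 1)) AND 1) -> 1
  row 31 [11111]: (((1 AND 1) IMPLIES (1 OR 1)) AND 1) -> 1
Full result column, 8 rows per line (x1,x2 fixed per line; x3,x4,x5 runs 000..111 left to right):
  rows 0-7 [x1,x2=00]: 00000000  (ones: 0)
  rows 8-15 [x1,x2=01]: 00000000  (ones: 0)
  rows 16-23 [x1,x2=10]: 11111111  (ones: 8)
  rows 24-31 [x1,x2=11]: 11111111  (ones: 8)
Count of 1-rows = 0+0+8+8 = 16

16
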